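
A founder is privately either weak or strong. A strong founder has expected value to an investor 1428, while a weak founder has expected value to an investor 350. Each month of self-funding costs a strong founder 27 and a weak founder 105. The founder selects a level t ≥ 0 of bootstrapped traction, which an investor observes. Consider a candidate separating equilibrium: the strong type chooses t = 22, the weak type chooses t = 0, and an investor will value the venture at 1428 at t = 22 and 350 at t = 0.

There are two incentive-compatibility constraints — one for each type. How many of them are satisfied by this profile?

Strong type: signal → 1428 − 27 × 22 = 834; deviate to 0 → 350. IC holds (834 ≥ 350).
Weak type: stay at 0 → 350; mimic → 1428 − 105 × 22 = -882. IC holds (350 ≥ -882).
2 of 2 constraints hold, so this is a separating equilibrium.

2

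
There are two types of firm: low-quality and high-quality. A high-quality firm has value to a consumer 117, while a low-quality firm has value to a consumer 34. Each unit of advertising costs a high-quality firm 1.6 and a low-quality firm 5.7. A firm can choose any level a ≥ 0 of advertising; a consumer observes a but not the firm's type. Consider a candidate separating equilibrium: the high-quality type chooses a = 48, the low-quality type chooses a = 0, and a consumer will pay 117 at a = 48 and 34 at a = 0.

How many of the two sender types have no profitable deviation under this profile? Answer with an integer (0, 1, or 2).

Low-quality type: stay at 0 → 34; mimic → 117 − 5.7 × 48 = -156.6. IC holds (34 ≥ -156.6).
High-quality type: signal → 117 − 1.6 × 48 = 40.2; deviate to 0 → 34. IC holds (40.2 ≥ 34).
2 of 2 constraints hold, so this is a separating equilibrium.

2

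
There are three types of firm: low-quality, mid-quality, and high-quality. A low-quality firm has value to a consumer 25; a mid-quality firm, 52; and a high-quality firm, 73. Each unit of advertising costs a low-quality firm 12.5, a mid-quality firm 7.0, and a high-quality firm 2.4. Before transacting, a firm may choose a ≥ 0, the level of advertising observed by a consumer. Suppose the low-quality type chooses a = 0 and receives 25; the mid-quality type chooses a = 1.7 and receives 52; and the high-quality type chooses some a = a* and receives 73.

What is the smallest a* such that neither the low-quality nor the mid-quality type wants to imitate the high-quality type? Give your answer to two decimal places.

Mid-quality type (on-path payoff 52 − 7.0×1.7 = 40.1) won't mimic when 40.1 ≥ 73 − 7.0·a*, i.e. a* ≥ 4.70.
Low-quality type (on-path payoff 25) won't mimic when 25 ≥ 73 − 12.5·a*, i.e. a* ≥ 3.84.
Both must hold, so a* = max(3.84, 4.70) = 4.70. The mid-quality type's constraint binds.

4.70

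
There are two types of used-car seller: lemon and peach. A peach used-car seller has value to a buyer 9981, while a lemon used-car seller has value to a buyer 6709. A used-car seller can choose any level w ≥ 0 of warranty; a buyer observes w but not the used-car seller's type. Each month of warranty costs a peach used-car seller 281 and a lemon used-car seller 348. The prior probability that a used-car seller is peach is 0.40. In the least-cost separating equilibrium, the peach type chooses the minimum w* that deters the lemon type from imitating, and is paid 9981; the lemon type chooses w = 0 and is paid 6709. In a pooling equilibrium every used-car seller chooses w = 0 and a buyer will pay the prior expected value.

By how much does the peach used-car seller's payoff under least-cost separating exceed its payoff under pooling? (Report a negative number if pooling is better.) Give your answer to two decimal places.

Least-cost separating signal: w* solves 6709 = 9981 − 348·w*, so w* = (9981 − 6709)/348 ≈ 9.4023.
Peach type's separating payoff: 9981 − 281 × w* = 9981 − 281 × (9981 − 6709)/348 = 9981 − 919432/348 ≈ 7338.9540.
Pooling payoff: 0.40 × 9981 + 0.60 × 6709 = 8017.8.
Difference: 7338.9540 − 8017.8 = -678.846, i.e. -678.85 to two decimal places.
The peach type would prefer the pooling outcome.

-678.85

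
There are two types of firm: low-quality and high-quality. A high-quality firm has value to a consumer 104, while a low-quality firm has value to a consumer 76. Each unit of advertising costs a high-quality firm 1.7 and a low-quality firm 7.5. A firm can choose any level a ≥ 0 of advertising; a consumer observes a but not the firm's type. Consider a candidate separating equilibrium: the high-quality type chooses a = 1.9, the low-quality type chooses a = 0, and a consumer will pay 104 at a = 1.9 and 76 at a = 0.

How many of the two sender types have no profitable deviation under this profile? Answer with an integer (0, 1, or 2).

1

High-quality type: signal → 104 − 1.7 × 1.9 = 100.77; deviate to 0 → 76. IC holds (100.77 ≥ 76).
Low-quality type: stay at 0 → 76; mimic → 104 − 7.5 × 1.9 = 89.75. IC fails (76 < 89.75).
1 of 2 constraints hold, so this profile is not an equilibrium.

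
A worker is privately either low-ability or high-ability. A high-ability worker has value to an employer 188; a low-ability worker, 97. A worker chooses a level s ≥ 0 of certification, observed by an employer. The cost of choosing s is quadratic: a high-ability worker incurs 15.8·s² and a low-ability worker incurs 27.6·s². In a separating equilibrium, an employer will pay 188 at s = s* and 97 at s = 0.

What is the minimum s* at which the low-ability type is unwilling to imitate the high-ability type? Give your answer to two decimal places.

The low-ability type at s = 0 receives 97; imitating at s* yields 188 − 27.6·s*².
Indifference: 97 = 188 − 27.6·s*², so s*² = (188 − 97) / 27.6 ≈ 3.2971.
s* = √3.2971 ≈ 1.82.

1.82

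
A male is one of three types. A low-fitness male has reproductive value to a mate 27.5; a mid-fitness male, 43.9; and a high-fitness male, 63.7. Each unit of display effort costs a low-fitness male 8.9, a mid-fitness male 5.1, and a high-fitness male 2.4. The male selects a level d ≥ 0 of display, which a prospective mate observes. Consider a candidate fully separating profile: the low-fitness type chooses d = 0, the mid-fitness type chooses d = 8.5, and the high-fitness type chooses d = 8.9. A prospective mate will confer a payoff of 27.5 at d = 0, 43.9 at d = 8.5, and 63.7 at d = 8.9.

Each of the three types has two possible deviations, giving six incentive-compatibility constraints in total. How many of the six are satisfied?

4

High-fitness (own payoff 63.7 − 2.4×8.9 = 42.34): to d=0 gives 27.5 → no gain ✓; to d=8.5 gives 43.9 − 2.4×8.5 = 23.5 → no gain ✓.
Mid-fitness (own payoff 43.9 − 5.1×8.5 = 0.55): to d=0 gives 27.5 → profitable ✗; to d=8.9 gives 63.7 − 5.1×8.9 = 18.31 → profitable ✗.
Low-fitness (own payoff 27.5): to d=8.5 gives 43.9 − 8.9×8.5 = -31.75 → no gain ✓; to d=8.9 gives 63.7 − 8.9×8.9 = -15.51 → no gain ✓.
4 of the 6 constraints hold; not an equilibrium.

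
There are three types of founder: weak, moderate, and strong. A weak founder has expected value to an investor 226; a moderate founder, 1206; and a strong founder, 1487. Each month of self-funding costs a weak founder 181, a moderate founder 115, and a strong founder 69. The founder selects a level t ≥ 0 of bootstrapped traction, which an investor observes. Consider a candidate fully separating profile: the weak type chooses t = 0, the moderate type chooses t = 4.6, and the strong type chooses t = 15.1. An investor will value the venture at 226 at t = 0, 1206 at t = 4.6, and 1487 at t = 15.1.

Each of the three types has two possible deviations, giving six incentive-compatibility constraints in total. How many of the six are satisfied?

Moderate (own payoff 1206 − 115×4.6 = 677): to t=0 gives 226 → no gain ✓; to t=15.1 gives 1487 − 115×15.1 = -249.5 → no gain ✓.
Strong (own payoff 1487 − 69×15.1 = 445.1): to t=0 gives 226 → no gain ✓; to t=4.6 gives 1206 − 69×4.6 = 888.6 → profitable ✗.
Weak (own payoff 226): to t=4.6 gives 1206 − 181×4.6 = 373.4 → profitable ✗; to t=15.1 gives 1487 − 181×15.1 = -1246.1 → no gain ✓.
4 of the 6 constraints hold; not an equilibrium.

4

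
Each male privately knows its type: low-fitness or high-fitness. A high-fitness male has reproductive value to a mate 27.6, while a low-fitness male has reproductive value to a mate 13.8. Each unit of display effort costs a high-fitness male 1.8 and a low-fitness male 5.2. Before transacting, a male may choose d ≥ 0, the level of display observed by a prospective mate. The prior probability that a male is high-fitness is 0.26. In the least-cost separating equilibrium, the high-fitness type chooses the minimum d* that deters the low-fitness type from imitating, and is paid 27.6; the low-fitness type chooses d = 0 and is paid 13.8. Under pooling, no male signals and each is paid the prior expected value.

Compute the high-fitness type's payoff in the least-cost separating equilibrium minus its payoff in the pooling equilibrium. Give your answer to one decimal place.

Least-cost separating signal: d* solves 13.8 = 27.6 − 5.2·d*, so d* = (27.6 − 13.8)/5.2 ≈ 2.6538.
High-fitness type's separating payoff: 27.6 − 1.8 × d* = 27.6 − 1.8 × (27.6 − 13.8)/5.2 = 27.6 − 24.84/5.2 ≈ 22.823.
Pooling payoff: 0.26 × 27.6 + 0.74 × 13.8 = 17.388.
Difference: 22.823 − 17.388 = 5.435, i.e. 5.4 to one decimal place.
The high-fitness type prefers to separate.

5.4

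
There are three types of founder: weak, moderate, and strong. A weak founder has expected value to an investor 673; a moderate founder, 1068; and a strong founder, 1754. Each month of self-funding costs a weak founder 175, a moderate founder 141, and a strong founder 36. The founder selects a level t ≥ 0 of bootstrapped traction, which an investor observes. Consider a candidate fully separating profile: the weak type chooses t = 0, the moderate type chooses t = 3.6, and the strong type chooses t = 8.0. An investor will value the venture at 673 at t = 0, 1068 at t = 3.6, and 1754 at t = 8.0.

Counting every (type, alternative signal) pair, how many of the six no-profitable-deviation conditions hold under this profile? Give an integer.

Strong (own payoff 1754 − 36×8.0 = 1466): to t=0 gives 673 → no gain ✓; to t=3.6 gives 1068 − 36×3.6 = 938.4 → no gain ✓.
Moderate (own payoff 1068 − 141×3.6 = 560.4): to t=0 gives 673 → profitable ✗; to t=8.0 gives 1754 − 141×8.0 = 626 → profitable ✗.
Weak (own payoff 673): to t=3.6 gives 1068 − 175×3.6 = 438 → no gain ✓; to t=8.0 gives 1754 − 175×8.0 = 354 → no gain ✓.
4 of the 6 constraints hold; not an equilibrium.

4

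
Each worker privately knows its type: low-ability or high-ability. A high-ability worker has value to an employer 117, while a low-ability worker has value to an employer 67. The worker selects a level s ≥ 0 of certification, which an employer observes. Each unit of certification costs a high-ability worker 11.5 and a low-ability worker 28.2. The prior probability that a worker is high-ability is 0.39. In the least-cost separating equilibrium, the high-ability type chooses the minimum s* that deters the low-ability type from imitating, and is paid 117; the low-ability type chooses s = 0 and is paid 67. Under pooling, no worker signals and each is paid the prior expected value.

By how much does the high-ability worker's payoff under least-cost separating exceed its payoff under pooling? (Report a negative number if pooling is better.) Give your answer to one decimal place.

10.1

Least-cost separating signal: s* solves 67 = 117 − 28.2·s*, so s* = (117 − 67)/28.2 ≈ 1.7730.
High-ability type's separating payoff: 117 − 11.5 × s* = 117 − 11.5 × (117 − 67)/28.2 = 117 − 575/28.2 ≈ 96.610.
Pooling payoff: 0.39 × 117 + 0.61 × 67 = 86.5.
Difference: 96.610 − 86.5 = 10.11, i.e. 10.1 to one decimal place.
The high-ability type prefers to separate.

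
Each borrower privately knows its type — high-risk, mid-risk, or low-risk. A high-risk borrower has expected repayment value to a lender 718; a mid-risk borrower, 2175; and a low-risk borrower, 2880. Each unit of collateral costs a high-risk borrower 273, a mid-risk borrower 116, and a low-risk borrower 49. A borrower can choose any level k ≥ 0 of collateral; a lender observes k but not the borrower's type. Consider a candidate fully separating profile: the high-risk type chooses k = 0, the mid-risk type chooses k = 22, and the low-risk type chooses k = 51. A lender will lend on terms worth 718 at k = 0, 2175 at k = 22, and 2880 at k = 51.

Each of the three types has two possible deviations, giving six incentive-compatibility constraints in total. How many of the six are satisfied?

High-risk (own payoff 718): to k=22 gives 2175 − 273×22 = -3831 → no gain ✓; to k=51 gives 2880 − 273×51 = -11043 → no gain ✓.
Low-risk (own payoff 2880 − 49×51 = 381): to k=0 gives 718 → profitable ✗; to k=22 gives 2175 − 49×22 = 1097 → profitable ✗.
Mid-risk (own payoff 2175 − 116×22 = -377): to k=0 gives 718 → profitable ✗; to k=51 gives 2880 − 116×51 = -3036 → no gain ✓.
3 of the 6 constraints hold; not an equilibrium.

3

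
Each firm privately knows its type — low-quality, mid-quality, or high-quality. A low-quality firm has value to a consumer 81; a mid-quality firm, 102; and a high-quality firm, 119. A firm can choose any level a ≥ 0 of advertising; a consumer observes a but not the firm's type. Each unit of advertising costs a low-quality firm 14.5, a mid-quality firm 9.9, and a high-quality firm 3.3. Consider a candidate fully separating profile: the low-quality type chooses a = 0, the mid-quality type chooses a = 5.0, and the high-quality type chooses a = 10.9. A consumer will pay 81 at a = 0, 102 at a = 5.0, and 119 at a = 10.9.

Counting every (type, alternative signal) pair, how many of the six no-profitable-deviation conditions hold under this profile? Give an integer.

Mid-quality (own payoff 102 − 9.9×5.0 = 52.5): to a=0 gives 81 → profitable ✗; to a=10.9 gives 119 − 9.9×10.9 = 11.09 → no gain ✓.
High-quality (own payoff 119 − 3.3×10.9 = 83.03): to a=0 gives 81 → no gain ✓; to a=5.0 gives 102 − 3.3×5.0 = 85.5 → profitable ✗.
Low-quality (own payoff 81): to a=5.0 gives 102 − 14.5×5.0 = 29.5 → no gain ✓; to a=10.9 gives 119 − 14.5×10.9 = -39.05 → no gain ✓.
4 of the 6 constraints hold; not an equilibrium.

4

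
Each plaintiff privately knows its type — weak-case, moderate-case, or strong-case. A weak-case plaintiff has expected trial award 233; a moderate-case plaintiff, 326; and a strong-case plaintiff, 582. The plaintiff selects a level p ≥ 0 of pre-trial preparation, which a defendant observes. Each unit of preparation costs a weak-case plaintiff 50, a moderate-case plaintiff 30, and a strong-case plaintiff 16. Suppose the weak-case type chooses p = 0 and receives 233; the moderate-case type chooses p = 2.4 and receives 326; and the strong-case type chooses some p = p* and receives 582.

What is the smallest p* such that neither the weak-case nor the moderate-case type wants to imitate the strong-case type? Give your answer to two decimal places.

Moderate-case type (on-path payoff 326 − 30×2.4 = 254) won't mimic when 254 ≥ 582 − 30·p*, i.e. p* ≥ 10.93.
Weak-case type (on-path payoff 233) won't mimic when 233 ≥ 582 − 50·p*, i.e. p* ≥ 6.98.
Both must hold, so p* = max(6.98, 10.93) = 10.93. The moderate-case type's constraint binds.

10.93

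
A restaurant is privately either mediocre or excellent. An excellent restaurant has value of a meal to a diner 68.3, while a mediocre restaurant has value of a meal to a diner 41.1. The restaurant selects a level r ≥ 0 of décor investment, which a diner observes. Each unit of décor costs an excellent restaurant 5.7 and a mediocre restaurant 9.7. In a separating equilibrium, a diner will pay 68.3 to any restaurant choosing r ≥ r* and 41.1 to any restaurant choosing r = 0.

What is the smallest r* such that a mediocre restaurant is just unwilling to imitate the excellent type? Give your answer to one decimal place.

2.8

A mediocre restaurant choosing r = 0 receives 41.1.
Imitating at r* instead would pay 68.3 at cost 9.7·r*, netting 68.3 − 9.7·r*.
Indifference: 41.1 = 68.3 − 9.7·r*, so r* = (68.3 − 41.1) / 9.7 ≈ 2.8.
At r* the mediocre type's incentive constraint just binds; the excellent type strictly prefers r* since its per-unit cost is lower.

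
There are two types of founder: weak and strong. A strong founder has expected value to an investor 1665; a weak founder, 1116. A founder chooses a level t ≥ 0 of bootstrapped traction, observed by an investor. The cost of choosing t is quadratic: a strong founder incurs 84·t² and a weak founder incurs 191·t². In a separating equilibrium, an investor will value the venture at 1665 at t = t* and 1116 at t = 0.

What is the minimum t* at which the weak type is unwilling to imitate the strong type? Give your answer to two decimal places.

The weak type at t = 0 receives 1116; imitating at t* yields 1665 − 191·t*².
Indifference: 1116 = 1665 − 191·t*², so t*² = (1665 − 1116) / 191 ≈ 2.8743.
t* = √2.8743 ≈ 1.70.

1.70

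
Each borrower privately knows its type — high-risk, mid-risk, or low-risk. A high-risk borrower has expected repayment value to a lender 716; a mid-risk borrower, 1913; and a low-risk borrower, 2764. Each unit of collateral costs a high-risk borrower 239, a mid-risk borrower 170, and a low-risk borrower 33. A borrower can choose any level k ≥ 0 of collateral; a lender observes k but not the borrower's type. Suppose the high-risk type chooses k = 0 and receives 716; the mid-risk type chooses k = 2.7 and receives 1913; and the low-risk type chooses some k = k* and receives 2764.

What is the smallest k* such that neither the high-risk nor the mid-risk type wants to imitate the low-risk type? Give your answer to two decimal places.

8.57

Mid-risk type (on-path payoff 1913 − 170×2.7 = 1454) won't mimic when 1454 ≥ 2764 − 170·k*, i.e. k* ≥ 7.71.
High-risk type (on-path payoff 716) won't mimic when 716 ≥ 2764 − 239·k*, i.e. k* ≥ 8.57.
Both must hold, so k* = max(8.57, 7.71) = 8.57. The high-risk type's constraint binds.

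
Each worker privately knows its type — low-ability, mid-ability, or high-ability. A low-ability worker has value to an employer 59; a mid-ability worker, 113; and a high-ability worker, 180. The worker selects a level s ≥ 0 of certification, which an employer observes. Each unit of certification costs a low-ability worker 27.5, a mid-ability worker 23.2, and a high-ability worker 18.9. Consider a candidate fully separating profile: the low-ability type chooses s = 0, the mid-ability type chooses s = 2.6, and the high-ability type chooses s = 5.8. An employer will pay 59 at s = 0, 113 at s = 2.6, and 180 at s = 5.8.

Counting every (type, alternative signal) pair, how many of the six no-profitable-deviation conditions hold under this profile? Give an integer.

5

Mid-ability (own payoff 113 − 23.2×2.6 = 52.68): to s=0 gives 59 → profitable ✗; to s=5.8 gives 180 − 23.2×5.8 = 45.44 → no gain ✓.
Low-ability (own payoff 59): to s=2.6 gives 113 − 27.5×2.6 = 41.5 → no gain ✓; to s=5.8 gives 180 − 27.5×5.8 = 20.5 → no gain ✓.
High-ability (own payoff 180 − 18.9×5.8 = 70.38): to s=0 gives 59 → no gain ✓; to s=2.6 gives 113 − 18.9×2.6 = 63.86 → no gain ✓.
5 of the 6 constraints hold; not an equilibrium.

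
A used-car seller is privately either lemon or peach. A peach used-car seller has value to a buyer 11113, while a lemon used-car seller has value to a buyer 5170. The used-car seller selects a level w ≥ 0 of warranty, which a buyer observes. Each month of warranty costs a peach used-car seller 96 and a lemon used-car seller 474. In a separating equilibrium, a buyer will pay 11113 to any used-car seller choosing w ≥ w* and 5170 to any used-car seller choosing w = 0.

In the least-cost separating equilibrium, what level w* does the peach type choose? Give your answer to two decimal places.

12.54

A lemon used-car seller choosing w = 0 receives 5170.
Imitating at w* instead would pay 11113 at cost 474·w*, netting 11113 − 474·w*.
Indifference: 5170 = 11113 − 474·w*, so w* = (11113 − 5170) / 474 ≈ 12.54.
This is the lemon type's binding incentive-compatibility constraint; any w ≥ 12.54 sustains separation on that side.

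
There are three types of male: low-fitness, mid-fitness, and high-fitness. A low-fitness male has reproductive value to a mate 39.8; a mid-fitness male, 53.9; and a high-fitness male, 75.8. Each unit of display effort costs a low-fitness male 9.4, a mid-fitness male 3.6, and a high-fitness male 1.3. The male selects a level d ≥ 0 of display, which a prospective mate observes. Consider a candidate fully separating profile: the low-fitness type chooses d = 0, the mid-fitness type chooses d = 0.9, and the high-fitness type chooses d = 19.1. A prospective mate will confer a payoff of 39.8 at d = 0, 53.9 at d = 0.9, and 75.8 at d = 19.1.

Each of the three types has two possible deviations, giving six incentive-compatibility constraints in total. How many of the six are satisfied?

Mid-fitness (own payoff 53.9 − 3.6×0.9 = 50.66): to d=0 gives 39.8 → no gain ✓; to d=19.1 gives 75.8 − 3.6×19.1 = 7.04 → no gain ✓.
High-fitness (own payoff 75.8 − 1.3×19.1 = 50.97): to d=0 gives 39.8 → no gain ✓; to d=0.9 gives 53.9 − 1.3×0.9 = 52.73 → profitable ✗.
Low-fitness (own payoff 39.8): to d=0.9 gives 53.9 − 9.4×0.9 = 45.44 → profitable ✗; to d=19.1 gives 75.8 − 9.4×19.1 = -103.74 → no gain ✓.
4 of the 6 constraints hold; not an equilibrium.

4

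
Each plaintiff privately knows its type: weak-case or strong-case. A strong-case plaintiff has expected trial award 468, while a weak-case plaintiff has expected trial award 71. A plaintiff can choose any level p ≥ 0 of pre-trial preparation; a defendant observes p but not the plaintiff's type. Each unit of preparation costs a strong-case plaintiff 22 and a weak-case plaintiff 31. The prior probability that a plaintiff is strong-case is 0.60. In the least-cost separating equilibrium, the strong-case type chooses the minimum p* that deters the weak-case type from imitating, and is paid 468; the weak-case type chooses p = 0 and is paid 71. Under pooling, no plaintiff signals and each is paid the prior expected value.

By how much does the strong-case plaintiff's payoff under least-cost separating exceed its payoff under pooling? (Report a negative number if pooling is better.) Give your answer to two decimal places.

Least-cost separating signal: p* solves 71 = 468 − 31·p*, so p* = (468 − 71)/31 ≈ 12.8065.
Strong-case type's separating payoff: 468 − 22 × p* = 468 − 22 × (468 − 71)/31 = 468 − 8734/31 ≈ 186.2581.
Pooling payoff: 0.60 × 468 + 0.40 × 71 = 309.2.
Difference: 186.2581 − 309.2 = -122.9419, i.e. -122.94 to two decimal places.
The strong-case type would prefer the pooling outcome.

-122.94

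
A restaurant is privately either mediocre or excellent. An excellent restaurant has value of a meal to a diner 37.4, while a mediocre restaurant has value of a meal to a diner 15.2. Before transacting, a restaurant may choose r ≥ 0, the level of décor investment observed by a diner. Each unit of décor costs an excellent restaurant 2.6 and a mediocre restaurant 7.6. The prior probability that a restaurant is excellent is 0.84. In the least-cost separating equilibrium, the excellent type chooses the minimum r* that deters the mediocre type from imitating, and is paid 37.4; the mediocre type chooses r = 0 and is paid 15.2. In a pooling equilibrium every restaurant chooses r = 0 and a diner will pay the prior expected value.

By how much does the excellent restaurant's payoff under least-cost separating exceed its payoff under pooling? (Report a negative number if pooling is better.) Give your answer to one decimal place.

Least-cost separating signal: r* solves 15.2 = 37.4 − 7.6·r*, so r* = (37.4 − 15.2)/7.6 ≈ 2.9211.
Excellent type's separating payoff: 37.4 − 2.6 × r* = 37.4 − 2.6 × (37.4 − 15.2)/7.6 = 37.4 − 57.72/7.6 ≈ 29.805.
Pooling payoff: 0.84 × 37.4 + 0.16 × 15.2 = 33.848.
Difference: 29.805 − 33.848 = -4.043, i.e. -4.0 to one decimal place.
The excellent type would prefer the pooling outcome.

-4.0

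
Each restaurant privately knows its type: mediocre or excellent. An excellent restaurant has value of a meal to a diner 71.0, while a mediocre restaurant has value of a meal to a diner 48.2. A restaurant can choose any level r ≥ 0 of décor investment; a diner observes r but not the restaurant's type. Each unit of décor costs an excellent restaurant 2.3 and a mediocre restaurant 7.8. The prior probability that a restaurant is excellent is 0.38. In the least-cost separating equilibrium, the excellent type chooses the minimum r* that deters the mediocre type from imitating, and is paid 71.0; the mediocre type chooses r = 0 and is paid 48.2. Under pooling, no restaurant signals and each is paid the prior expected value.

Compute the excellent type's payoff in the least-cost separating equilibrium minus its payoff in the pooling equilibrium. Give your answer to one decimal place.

7.4

Least-cost separating signal: r* solves 48.2 = 71.0 − 7.8·r*, so r* = (71.0 − 48.2)/7.8 ≈ 2.9231.
Excellent type's separating payoff: 71.0 − 2.3 × r* = 71.0 − 2.3 × (71.0 − 48.2)/7.8 = 71.0 − 52.44/7.8 ≈ 64.277.
Pooling payoff: 0.38 × 71.0 + 0.62 × 48.2 = 56.864.
Difference: 64.277 − 56.864 = 7.413, i.e. 7.4 to one decimal place.
The excellent type prefers to separate.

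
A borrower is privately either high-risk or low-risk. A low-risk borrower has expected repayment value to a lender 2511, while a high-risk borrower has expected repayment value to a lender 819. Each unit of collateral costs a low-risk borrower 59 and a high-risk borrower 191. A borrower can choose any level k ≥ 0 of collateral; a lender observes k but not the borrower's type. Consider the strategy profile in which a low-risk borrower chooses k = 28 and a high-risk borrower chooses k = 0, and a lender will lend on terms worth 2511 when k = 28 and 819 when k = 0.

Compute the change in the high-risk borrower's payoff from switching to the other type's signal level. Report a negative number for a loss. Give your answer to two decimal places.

Playing k = 0 the high-risk borrower receives 819.
Deviating to k = 28 brings payment 2511 at cost 191 × 28 = 5348, netting -2837.
Gain from deviating: -2837 − 819 = -3656.00.
The gain is negative, so the high-risk type's incentive-compatibility constraint is satisfied.

-3656.00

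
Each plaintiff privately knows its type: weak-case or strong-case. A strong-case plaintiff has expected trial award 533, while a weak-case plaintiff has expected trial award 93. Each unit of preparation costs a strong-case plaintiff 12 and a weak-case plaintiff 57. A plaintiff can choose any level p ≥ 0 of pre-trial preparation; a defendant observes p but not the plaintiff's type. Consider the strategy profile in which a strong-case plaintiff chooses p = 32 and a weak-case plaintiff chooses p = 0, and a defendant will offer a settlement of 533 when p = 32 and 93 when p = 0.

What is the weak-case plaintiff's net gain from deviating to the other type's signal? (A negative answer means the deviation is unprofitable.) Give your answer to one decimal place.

-1384.0

Playing p = 0 the weak-case plaintiff receives 93.
Deviating to p = 32 brings payment 533 at cost 57 × 32 = 1824, netting -1291.
Gain from deviating: -1291 − 93 = -1384.0.
The gain is negative, so the weak-case type's incentive-compatibility constraint is satisfied.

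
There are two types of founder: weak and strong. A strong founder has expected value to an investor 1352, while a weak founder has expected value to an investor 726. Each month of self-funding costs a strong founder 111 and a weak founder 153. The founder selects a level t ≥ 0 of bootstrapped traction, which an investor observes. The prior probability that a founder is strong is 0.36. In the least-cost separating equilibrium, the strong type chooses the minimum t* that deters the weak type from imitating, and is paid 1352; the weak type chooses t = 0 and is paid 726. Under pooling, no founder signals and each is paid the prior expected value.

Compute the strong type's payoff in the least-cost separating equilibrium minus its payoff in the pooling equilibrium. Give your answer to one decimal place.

Least-cost separating signal: t* solves 726 = 1352 − 153·t*, so t* = (1352 − 726)/153 ≈ 4.0915.
Strong type's separating payoff: 1352 − 111 × t* = 1352 − 111 × (1352 − 726)/153 = 1352 − 69486/153 ≈ 897.843.
Pooling payoff: 0.36 × 1352 + 0.64 × 726 = 951.36.
Difference: 897.843 − 951.36 = -53.517, i.e. -53.5 to one decimal place.
The strong type would prefer the pooling outcome.

-53.5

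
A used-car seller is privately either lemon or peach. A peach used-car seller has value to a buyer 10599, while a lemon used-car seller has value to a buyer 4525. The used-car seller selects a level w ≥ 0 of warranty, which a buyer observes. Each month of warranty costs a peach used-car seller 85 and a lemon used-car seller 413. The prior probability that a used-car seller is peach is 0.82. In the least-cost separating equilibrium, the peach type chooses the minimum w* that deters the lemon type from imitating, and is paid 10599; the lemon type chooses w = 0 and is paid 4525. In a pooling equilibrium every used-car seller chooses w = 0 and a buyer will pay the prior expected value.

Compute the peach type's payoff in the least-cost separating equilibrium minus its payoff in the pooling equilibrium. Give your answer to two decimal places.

-156.78

Least-cost separating signal: w* solves 4525 = 10599 − 413·w*, so w* = (10599 − 4525)/413 ≈ 14.7070.
Peach type's separating payoff: 10599 − 85 × w* = 10599 − 85 × (10599 − 4525)/413 = 10599 − 516290/413 ≈ 9348.9031.
Pooling payoff: 0.82 × 10599 + 0.18 × 4525 = 9505.68.
Difference: 9348.9031 − 9505.68 = -156.7769, i.e. -156.78 to two decimal places.
The peach type would prefer the pooling outcome.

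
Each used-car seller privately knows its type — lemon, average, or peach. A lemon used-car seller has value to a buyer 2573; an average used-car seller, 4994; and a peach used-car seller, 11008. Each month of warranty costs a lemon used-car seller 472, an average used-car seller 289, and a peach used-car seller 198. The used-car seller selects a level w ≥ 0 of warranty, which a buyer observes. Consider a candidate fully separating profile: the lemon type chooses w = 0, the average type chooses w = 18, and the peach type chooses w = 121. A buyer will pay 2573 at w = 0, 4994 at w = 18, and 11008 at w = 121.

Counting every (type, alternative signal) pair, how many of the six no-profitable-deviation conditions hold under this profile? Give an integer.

3

Peach (own payoff 11008 − 198×121 = -12950): to w=0 gives 2573 → profitable ✗; to w=18 gives 4994 − 198×18 = 1430 → profitable ✗.
Lemon (own payoff 2573): to w=18 gives 4994 − 472×18 = -3502 → no gain ✓; to w=121 gives 11008 − 472×121 = -46104 → no gain ✓.
Average (own payoff 4994 − 289×18 = -208): to w=0 gives 2573 → profitable ✗; to w=121 gives 11008 − 289×121 = -23961 → no gain ✓.
3 of the 6 constraints hold; not an equilibrium.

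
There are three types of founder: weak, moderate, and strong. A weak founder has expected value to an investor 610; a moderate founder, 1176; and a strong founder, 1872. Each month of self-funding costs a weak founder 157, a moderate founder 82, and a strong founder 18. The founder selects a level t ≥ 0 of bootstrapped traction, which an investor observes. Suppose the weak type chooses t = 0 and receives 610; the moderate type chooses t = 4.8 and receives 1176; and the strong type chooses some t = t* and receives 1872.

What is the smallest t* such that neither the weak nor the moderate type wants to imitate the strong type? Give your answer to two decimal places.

13.29

Weak type (on-path payoff 610) won't mimic when 610 ≥ 1872 − 157·t*, i.e. t* ≥ 8.04.
Moderate type (on-path payoff 1176 − 82×4.8 = 782.4) won't mimic when 782.4 ≥ 1872 − 82·t*, i.e. t* ≥ 13.29.
Both must hold, so t* = max(8.04, 13.29) = 13.29. The moderate type's constraint binds.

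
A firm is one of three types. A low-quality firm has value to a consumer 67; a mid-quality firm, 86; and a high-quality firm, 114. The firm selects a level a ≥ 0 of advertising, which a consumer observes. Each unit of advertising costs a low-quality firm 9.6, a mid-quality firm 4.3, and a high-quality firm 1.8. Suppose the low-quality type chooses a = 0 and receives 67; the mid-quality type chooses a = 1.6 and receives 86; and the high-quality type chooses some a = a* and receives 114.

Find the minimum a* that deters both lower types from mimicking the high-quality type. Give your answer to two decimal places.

Mid-quality type (on-path payoff 86 − 4.3×1.6 = 79.12) won't mimic when 79.12 ≥ 114 − 4.3·a*, i.e. a* ≥ 8.11.
Low-quality type (on-path payoff 67) won't mimic when 67 ≥ 114 − 9.6·a*, i.e. a* ≥ 4.90.
Both must hold, so a* = max(4.90, 8.11) = 8.11. The mid-quality type's constraint binds.

8.11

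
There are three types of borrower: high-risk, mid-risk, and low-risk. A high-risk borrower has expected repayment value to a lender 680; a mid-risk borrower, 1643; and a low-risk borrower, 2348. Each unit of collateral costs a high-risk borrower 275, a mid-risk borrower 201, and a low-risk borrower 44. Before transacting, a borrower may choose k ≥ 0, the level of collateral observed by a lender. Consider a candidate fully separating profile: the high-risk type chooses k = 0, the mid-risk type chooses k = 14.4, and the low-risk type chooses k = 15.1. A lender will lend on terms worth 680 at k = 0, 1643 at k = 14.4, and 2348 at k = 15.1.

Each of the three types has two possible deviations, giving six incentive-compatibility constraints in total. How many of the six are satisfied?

Low-risk (own payoff 2348 − 44×15.1 = 1683.6): to k=0 gives 680 → no gain ✓; to k=14.4 gives 1643 − 44×14.4 = 1009.4 → no gain ✓.
Mid-risk (own payoff 1643 − 201×14.4 = -1251.4): to k=0 gives 680 → profitable ✗; to k=15.1 gives 2348 − 201×15.1 = -687.1 → profitable ✗.
High-risk (own payoff 680): to k=14.4 gives 1643 − 275×14.4 = -2317 → no gain ✓; to k=15.1 gives 2348 − 275×15.1 = -1804.5 → no gain ✓.
4 of the 6 constraints hold; not an equilibrium.

4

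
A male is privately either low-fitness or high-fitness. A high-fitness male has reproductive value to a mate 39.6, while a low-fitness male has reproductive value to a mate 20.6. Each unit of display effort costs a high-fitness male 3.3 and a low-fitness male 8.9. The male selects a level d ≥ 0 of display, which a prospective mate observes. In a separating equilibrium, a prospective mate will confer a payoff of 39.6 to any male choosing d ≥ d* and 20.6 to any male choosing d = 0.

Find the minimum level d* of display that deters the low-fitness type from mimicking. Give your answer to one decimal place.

2.1

A low-fitness male choosing d = 0 receives 20.6.
Imitating at d* instead would pay 39.6 at cost 8.9·d*, netting 39.6 − 8.9·d*.
Indifference: 20.6 = 39.6 − 8.9·d*, so d* = (39.6 − 20.6) / 8.9 ≈ 2.1.
At d* the low-fitness type's incentive constraint just binds; the high-fitness type strictly prefers d* since its per-unit cost is lower.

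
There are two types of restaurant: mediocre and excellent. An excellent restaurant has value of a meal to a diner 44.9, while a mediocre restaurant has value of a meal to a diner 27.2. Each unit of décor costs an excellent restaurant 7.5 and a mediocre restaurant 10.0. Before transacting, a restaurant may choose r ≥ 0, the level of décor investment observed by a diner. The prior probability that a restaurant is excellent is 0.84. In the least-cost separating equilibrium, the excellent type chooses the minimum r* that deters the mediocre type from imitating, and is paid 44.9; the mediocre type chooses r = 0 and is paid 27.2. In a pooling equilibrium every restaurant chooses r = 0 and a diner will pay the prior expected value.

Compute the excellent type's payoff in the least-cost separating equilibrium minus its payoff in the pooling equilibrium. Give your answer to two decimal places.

Least-cost separating signal: r* solves 27.2 = 44.9 − 10.0·r*, so r* = (44.9 − 27.2)/10.0 = 1.77.
Excellent type's separating payoff: 44.9 − 7.5 × r* = 44.9 − 7.5 × (44.9 − 27.2)/10.0 = 44.9 − 132.75/10.0 = 31.625.
Pooling payoff: 0.84 × 44.9 + 0.16 × 27.2 = 42.068.
Difference: 31.625 − 42.068 = -10.443, i.e. -10.44 to two decimal places.
The excellent type would prefer the pooling outcome.

-10.44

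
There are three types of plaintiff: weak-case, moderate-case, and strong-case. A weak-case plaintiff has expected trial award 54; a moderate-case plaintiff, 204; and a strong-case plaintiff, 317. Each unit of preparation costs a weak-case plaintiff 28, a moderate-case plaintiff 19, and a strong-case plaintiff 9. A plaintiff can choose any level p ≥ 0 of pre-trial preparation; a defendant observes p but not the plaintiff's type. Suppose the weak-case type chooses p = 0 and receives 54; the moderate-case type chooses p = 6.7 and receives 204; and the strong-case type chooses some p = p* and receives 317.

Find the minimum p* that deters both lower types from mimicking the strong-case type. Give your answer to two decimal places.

Weak-case type (on-path payoff 54) won't mimic when 54 ≥ 317 − 28·p*, i.e. p* ≥ 9.39.
Moderate-case type (on-path payoff 204 − 19×6.7 = 76.7) won't mimic when 76.7 ≥ 317 − 19·p*, i.e. p* ≥ 12.65.
Both must hold, so p* = max(9.39, 12.65) = 12.65. The moderate-case type's constraint binds.

12.65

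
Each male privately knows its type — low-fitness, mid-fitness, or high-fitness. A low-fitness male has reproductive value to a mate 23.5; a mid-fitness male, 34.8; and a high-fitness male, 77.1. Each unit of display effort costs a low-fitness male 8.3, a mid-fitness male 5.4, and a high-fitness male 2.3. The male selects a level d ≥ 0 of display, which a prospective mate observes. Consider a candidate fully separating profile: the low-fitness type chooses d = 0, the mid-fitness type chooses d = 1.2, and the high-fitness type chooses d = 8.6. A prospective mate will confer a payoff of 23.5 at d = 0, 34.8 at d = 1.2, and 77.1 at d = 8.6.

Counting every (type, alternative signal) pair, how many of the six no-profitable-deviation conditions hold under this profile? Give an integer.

Low-fitness (own payoff 23.5): to d=1.2 gives 34.8 − 8.3×1.2 = 24.84 → profitable ✗; to d=8.6 gives 77.1 − 8.3×8.6 = 5.72 → no gain ✓.
Mid-fitness (own payoff 34.8 − 5.4×1.2 = 28.32): to d=0 gives 23.5 → no gain ✓; to d=8.6 gives 77.1 − 5.4×8.6 = 30.66 → profitable ✗.
High-fitness (own payoff 77.1 − 2.3×8.6 = 57.32): to d=0 gives 23.5 → no gain ✓; to d=1.2 gives 34.8 − 2.3×1.2 = 32.04 → no gain ✓.
4 of the 6 constraints hold; not an equilibrium.

4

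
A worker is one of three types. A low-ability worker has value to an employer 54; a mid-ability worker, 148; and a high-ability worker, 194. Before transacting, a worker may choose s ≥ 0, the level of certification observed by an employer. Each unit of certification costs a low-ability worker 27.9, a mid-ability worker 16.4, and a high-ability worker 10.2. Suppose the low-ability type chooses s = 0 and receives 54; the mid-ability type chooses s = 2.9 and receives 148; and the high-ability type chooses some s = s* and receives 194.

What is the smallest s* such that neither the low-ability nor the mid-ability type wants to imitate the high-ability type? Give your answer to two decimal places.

Low-ability type (on-path payoff 54) won't mimic when 54 ≥ 194 − 27.9·s*, i.e. s* ≥ 5.02.
Mid-ability type (on-path payoff 148 − 16.4×2.9 = 100.44) won't mimic when 100.44 ≥ 194 − 16.4·s*, i.e. s* ≥ 5.70.
Both must hold, so s* = max(5.02, 5.70) = 5.70. The mid-ability type's constraint binds.

5.70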